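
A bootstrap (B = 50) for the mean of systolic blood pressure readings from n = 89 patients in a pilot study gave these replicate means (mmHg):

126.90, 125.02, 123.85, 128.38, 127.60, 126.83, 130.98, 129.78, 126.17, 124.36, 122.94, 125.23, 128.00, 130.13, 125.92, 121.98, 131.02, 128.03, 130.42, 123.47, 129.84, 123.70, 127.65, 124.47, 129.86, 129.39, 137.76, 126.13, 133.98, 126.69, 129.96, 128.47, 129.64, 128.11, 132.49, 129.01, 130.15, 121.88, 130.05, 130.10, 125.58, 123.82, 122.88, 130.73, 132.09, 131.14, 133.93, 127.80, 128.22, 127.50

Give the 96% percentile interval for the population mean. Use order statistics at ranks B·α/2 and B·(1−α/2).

(121.88, 133.98)

Sorted replicates: 121.88, 121.98, 122.88, 122.94, 123.47, 123.70, 123.82, 123.85, 124.36, 124.47, 125.02, 125.23, 125.58, 125.92, 126.13, 126.17, 126.69, 126.83, 126.90, 127.50, 127.60, 127.65, 127.80, 128.00, 128.03, 128.11, 128.22, 128.38, 128.47, 129.01, 129.39, 129.64, 129.78, 129.84, 129.86, 129.96, 130.05, 130.10, 130.13, 130.15, 130.42, 130.73, 130.98, 131.02, 131.14, 132.09, 132.49, 133.93, 133.98, 137.76
α = 0.04; lower rank = 50 × 0.020 = 1; upper rank = 50 × 0.980 = 49.
The 1st smallest replicate is 121.88; the 49th is 133.98.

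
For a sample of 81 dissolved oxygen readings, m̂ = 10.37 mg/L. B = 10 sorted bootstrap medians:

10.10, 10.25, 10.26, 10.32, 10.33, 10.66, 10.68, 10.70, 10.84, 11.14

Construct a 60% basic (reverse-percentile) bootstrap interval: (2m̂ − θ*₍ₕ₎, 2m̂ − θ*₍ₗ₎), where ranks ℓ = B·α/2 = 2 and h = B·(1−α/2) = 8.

(10.04, 10.49)

Percentile endpoints at ranks 2 and 8: θ*₍2₎ = 10.25, θ*₍8₎ = 10.70.
Basic interval reflects these around m̂:
  lower = 2 × 10.37 − 10.70 = 10.04
  upper = 2 × 10.37 − 10.25 = 10.49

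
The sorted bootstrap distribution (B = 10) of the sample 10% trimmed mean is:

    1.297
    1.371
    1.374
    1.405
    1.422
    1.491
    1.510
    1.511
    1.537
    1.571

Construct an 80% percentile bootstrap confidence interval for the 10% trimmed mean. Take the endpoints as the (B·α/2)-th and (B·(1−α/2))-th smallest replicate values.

(1.297, 1.537)

α = 0.20; lower rank = 10 × 0.100 = 1; upper rank = 10 × 0.900 = 9.
The 1st smallest replicate is 1.297; the 9th is 1.537.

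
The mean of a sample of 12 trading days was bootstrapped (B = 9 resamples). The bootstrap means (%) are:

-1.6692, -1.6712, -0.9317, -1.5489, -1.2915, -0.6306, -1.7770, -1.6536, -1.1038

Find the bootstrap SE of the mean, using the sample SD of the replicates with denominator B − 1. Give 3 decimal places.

Bootstrap SE is the standard deviation of the 9 replicate means.
Mean of replicates: ((-1.6692) + (-1.6712) + (-0.9317) + (-1.5489) + (-1.2915) + (-0.6306) + (-1.7770) + (-1.6536) + (-1.1038)) / 9 = -12.27750 / 9 = -1.36417
Sum of squared deviations: (−0.30503)² + (−0.30703)² + (+0.43247)² + (−0.18473)² + (+0.07267)² + (+0.73357)² + (−0.41283)² + (−0.28943)² + (+0.26037)² = 1.27386
Variance = 1.27386 / 8 = 0.15923
SE* = √0.15923

SE* = 0.399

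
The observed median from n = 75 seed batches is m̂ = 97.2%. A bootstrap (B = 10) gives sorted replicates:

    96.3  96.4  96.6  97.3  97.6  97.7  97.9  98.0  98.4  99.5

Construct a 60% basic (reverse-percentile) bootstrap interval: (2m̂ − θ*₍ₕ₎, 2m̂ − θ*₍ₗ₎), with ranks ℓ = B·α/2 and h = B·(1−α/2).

(96.4, 98.0)

Percentile endpoints at ranks 2 and 8: θ*₍2₎ = 96.4, θ*₍8₎ = 98.0.
Basic interval reflects these around m̂:
  lower = 2 × 97.2 − 98.0 = 96.4
  upper = 2 × 97.2 − 96.4 = 98.0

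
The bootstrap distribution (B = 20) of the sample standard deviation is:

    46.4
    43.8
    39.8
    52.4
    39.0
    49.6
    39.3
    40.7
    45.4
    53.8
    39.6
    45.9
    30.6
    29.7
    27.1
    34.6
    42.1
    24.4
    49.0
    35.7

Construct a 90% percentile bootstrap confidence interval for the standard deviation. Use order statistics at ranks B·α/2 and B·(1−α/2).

Sorted replicates: 24.4, 27.1, 29.7, 30.6, 34.6, 35.7, 39.0, 39.3, 39.6, 39.8, 40.7, 42.1, 43.8, 45.4, 45.9, 46.4, 49.0, 49.6, 52.4, 53.8
α = 0.10; lower rank = 20 × 0.050 = 1; upper rank = 20 × 0.950 = 19.
The 1st smallest replicate is 24.4; the 19th is 52.4.

(24.4, 52.4)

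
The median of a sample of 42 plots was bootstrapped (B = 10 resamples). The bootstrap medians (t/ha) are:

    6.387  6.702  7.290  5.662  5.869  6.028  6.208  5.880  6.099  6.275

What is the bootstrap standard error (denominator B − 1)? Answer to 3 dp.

SE* = 0.472

Bootstrap SE is the standard deviation of the 10 replicate medians.
Mean of replicates: (6.387 + 6.702 + 7.290 + 5.662 + 5.869 + 6.028 + 6.208 + 5.880 + 6.099 + 6.275) / 10 = 62.4000 / 10 = 6.2400
Sum of squared deviations: (+0.1470)² + (+0.4620)² + (+1.0500)² + (−0.5780)² + (−0.3710)² + (−0.2120)² + (−0.0320)² + (−0.3600)² + (−0.1410)² + (+0.0350)² = 2.0060
Variance = 2.0060 / 9 = 0.2229
SE* = √0.2229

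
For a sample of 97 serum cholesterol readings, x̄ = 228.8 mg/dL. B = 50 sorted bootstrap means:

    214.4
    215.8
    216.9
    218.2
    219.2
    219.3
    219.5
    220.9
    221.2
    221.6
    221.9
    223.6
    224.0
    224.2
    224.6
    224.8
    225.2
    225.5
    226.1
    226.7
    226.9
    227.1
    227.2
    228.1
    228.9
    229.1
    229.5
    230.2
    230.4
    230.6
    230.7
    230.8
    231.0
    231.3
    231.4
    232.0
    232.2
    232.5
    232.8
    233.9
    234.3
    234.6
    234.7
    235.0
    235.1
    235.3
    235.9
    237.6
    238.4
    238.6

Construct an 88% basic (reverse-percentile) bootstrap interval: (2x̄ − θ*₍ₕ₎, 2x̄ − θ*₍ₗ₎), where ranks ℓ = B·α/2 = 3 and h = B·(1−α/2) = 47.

Percentile endpoints at ranks 3 and 47: θ*₍3₎ = 216.9, θ*₍47₎ = 235.9.
Basic interval reflects these around x̄:
  lower = 2 × 228.8 − 235.9 = 221.7
  upper = 2 × 228.8 − 216.9 = 240.7

(221.7, 240.7)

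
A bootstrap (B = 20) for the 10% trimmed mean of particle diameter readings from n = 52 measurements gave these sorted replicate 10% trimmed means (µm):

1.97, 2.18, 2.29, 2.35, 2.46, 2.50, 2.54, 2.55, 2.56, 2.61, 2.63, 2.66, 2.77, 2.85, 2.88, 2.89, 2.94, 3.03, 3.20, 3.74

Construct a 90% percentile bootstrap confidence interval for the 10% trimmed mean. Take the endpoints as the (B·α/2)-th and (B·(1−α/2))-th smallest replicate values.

α = 0.10; lower rank = 20 × 0.050 = 1; upper rank = 20 × 0.950 = 19.
The 1st smallest replicate is 1.97; the 19th is 3.20.

(1.97, 3.20)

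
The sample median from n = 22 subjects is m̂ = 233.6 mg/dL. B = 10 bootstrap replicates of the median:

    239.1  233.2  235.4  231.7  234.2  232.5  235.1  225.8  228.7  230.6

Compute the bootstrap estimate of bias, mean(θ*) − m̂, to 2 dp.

bias = −0.97

mean(θ*) = (239.1 + 233.2 + 235.4 + 231.7 + 234.2 + 232.5 + 235.1 + 225.8 + 228.7 + 230.6) / 10 = 232.630
bias = 232.630 − 233.6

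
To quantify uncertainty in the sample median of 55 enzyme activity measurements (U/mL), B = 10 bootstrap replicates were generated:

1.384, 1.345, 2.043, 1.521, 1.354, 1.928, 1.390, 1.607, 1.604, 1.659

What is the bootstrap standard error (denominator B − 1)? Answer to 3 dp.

SE* = 0.242

Bootstrap SE is the standard deviation of the 10 replicate medians.
Mean of replicates: (1.384 + 1.345 + 2.043 + 1.521 + 1.354 + 1.928 + 1.390 + 1.607 + 1.604 + 1.659) / 10 = 15.8350 / 10 = 1.5835
Sum of squared deviations: (−0.1995)² + (−0.2385)² + (+0.4595)² + (−0.0625)² + (−0.2295)² + (+0.3445)² + (−0.1935)² + (+0.0235)² + (+0.0205)² + (+0.0755)² = 0.5272
Variance = 0.5272 / 9 = 0.0586
SE* = √0.0586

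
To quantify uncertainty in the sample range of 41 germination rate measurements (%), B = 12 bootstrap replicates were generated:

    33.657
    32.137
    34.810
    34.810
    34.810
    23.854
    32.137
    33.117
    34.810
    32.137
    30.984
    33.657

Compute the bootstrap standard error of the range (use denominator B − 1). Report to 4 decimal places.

Bootstrap SE is the standard deviation of the 12 replicate ranges.
Mean of replicates: (33.657 + 32.137 + 34.810 + 34.810 + 34.810 + 23.854 + 32.137 + 33.117 + 34.810 + 32.137 + 30.984 + 33.657) / 12 = 390.92000 / 12 = 32.57667
Sum of squared deviations: (+1.08033)² + (−0.43967)² + (+2.23333)² + (+2.23333)² + (+2.23333)² + (−8.72267)² + (−0.43967)² + (+0.54033)² + (+2.23333)² + (−0.43967)² + (−1.59267)² + (+1.08033)² = 101.77873
Variance = 101.77873 / 11 = 9.25261
SE* = √9.25261

SE* = 3.0418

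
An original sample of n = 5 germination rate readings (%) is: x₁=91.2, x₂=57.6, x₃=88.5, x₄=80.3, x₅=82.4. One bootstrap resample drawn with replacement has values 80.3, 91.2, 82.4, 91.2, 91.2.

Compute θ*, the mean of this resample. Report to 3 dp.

Mean = (80.3 + 91.2 + 82.4 + 91.2 + 91.2) / 5 = 436.30 / 5 = 87.260

θ* = 87.260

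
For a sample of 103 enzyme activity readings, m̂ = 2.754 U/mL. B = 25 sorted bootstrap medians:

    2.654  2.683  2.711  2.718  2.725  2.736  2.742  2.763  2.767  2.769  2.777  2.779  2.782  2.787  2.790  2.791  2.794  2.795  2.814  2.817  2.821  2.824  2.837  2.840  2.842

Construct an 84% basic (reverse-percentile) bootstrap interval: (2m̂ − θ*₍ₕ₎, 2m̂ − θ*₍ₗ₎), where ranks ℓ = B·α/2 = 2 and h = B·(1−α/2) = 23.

(2.671, 2.825)

Percentile endpoints at ranks 2 and 23: θ*₍2₎ = 2.683, θ*₍23₎ = 2.837.
Basic interval reflects these around m̂:
  lower = 2 × 2.754 − 2.837 = 2.671
  upper = 2 × 2.754 − 2.683 = 2.825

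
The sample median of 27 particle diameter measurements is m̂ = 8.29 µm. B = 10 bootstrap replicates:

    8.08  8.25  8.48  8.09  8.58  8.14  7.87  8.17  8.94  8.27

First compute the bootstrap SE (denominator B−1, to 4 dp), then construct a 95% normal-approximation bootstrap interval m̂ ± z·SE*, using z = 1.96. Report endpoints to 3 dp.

Mean of replicates = 8.2870; sum of squared deviations = 0.8420; SE* = √(0.8420/9) = 0.3059
Margin = 1.96 × 0.3059 = 0.5996
Interval: 8.29 ± 0.5996

(7.690, 8.890)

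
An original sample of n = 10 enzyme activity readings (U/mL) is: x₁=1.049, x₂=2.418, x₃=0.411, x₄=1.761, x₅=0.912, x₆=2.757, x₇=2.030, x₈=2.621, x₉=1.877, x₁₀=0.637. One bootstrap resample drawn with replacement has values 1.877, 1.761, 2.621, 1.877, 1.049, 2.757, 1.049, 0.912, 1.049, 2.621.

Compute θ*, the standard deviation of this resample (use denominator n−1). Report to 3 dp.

Mean = 1.7573; sum of squared deviations = 4.7396
s² = 4.7396 / 9 = 0.5266
s = √0.5266 = 0.726

θ* = 0.726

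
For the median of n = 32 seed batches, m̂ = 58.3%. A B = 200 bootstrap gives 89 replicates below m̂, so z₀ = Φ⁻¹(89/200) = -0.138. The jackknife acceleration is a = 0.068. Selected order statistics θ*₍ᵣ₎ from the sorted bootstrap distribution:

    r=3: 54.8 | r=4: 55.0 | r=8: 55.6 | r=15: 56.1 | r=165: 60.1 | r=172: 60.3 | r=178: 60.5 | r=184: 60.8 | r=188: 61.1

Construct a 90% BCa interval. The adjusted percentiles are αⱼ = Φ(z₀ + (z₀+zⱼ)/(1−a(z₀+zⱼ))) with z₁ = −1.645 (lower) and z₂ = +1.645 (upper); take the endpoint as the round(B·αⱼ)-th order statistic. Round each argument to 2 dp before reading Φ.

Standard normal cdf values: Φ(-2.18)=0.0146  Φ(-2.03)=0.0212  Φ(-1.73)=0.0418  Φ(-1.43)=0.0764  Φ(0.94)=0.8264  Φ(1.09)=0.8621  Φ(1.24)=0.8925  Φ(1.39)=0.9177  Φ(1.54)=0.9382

Lower: z₀ + z₁ = -0.138 + (-1.645) = -1.783; 1 − a(z₀+z₁) = 1 − (0.068)(-1.783) = 1.1212; argument = -0.138 + (-1.783)/1.1212 = -1.7282 → -1.73.
α₁ = Φ(-1.73) = 0.0418; rank = round(200 × 0.0418) = 8; θ*₍8₎ = 55.6.
Upper: z₀ + z₂ = 1.507; 1 − a(z₀+z₂) = 0.8975; argument = 1.5411 → 1.54; α₂ = 0.9382; rank = 188; θ*₍188₎ = 61.1.

(55.6, 61.1)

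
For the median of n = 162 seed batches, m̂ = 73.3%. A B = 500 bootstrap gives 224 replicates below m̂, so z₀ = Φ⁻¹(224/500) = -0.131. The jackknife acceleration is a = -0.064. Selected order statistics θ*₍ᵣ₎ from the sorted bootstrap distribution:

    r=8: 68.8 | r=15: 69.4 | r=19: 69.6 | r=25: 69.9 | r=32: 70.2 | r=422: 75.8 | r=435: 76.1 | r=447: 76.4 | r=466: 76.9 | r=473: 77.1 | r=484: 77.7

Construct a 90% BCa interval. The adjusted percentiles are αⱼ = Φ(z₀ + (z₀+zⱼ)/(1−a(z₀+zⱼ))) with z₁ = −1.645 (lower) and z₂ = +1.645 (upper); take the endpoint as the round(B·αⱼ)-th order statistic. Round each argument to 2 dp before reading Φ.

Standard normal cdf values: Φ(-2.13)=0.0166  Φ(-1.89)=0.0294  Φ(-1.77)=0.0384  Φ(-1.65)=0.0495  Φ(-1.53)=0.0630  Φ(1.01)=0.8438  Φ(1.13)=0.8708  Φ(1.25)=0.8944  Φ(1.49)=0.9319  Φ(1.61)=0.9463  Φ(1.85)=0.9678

(68.8, 76.4)

Lower: z₀ + z₁ = -0.131 + (-1.645) = -1.776; 1 − a(z₀+z₁) = 1 − (-0.064)(-1.776) = 0.8863; argument = -0.131 + (-1.776)/0.8863 = -2.1348 → -2.13.
α₁ = Φ(-2.13) = 0.0166; rank = round(500 × 0.0166) = 8; θ*₍8₎ = 68.8.
Upper: z₀ + z₂ = 1.514; 1 − a(z₀+z₂) = 1.0969; argument = 1.2493 → 1.25; α₂ = 0.8944; rank = 447; θ*₍447₎ = 76.4.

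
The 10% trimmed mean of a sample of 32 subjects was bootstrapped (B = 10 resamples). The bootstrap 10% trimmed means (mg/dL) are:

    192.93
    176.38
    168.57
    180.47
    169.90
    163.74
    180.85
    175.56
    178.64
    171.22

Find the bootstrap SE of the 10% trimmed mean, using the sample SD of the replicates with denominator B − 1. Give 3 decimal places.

SE* = 8.183

Bootstrap SE is the standard deviation of the 10 replicate 10% trimmed means.
Mean of replicates: (192.93 + 176.38 + 168.57 + 180.47 + 169.90 + 163.74 + 180.85 + 175.56 + 178.64 + 171.22) / 10 = 1758.2600 / 10 = 175.8260
Sum of squared deviations: (+17.1040)² + (+0.5540)² + (−7.2560)² + (+4.6440)² + (−5.9260)² + (−12.0860)² + (+5.0240)² + (−0.2660)² + (+2.8140)² + (−4.6060)² = 602.7040
Variance = 602.7040 / 9 = 66.9671
SE* = √66.9671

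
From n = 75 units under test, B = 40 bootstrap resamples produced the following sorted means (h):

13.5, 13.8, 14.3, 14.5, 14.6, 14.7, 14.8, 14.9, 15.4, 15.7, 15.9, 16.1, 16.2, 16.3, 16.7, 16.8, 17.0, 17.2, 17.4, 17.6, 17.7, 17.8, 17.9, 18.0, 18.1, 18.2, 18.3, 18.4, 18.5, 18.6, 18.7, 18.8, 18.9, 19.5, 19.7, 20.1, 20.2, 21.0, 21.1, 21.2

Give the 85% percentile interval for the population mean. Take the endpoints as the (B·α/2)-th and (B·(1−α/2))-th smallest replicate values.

(14.3, 20.2)

α = 0.15; lower rank = 40 × 0.075 = 3; upper rank = 40 × 0.925 = 37.
The 3rd smallest replicate is 14.3; the 37th is 20.2.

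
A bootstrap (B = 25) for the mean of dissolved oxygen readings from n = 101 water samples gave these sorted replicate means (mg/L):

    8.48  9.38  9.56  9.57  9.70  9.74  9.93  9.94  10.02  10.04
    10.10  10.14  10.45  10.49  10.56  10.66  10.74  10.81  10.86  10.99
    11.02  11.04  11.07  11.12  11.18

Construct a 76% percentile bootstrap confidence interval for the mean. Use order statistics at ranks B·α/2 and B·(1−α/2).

α = 0.24; lower rank = 25 × 0.120 = 3; upper rank = 25 × 0.880 = 22.
The 3rd smallest replicate is 9.56; the 22nd is 11.04.

(9.56, 11.04)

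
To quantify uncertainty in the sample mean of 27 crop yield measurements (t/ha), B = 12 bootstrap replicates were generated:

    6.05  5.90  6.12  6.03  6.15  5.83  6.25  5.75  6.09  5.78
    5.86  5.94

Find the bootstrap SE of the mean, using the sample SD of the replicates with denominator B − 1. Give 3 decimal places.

Bootstrap SE is the standard deviation of the 12 replicate means.
Mean of replicates: (6.05 + 5.90 + 6.12 + 6.03 + 6.15 + 5.83 + 6.25 + 5.75 + 6.09 + 5.78 + 5.86 + 5.94) / 12 = 71.7500 / 12 = 5.9792
Sum of squared deviations: (+0.0708)² + (−0.0792)² + (+0.1408)² + (+0.0508)² + (+0.1708)² + (−0.1492)² + (+0.2708)² + (−0.2292)² + (+0.1108)² + (−0.1992)² + (−0.1192)² + (−0.0392)² = 0.2787
Variance = 0.2787 / 11 = 0.0253
SE* = √0.0253

SE* = 0.159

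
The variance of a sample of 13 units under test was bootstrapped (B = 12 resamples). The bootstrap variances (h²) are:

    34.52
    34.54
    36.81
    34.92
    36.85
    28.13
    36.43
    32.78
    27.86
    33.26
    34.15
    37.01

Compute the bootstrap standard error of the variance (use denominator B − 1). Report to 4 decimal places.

Bootstrap SE is the standard deviation of the 12 replicate variances.
Mean of replicates: (34.52 + 34.54 + 36.81 + 34.92 + 36.85 + 28.13 + 36.43 + 32.78 + 27.86 + 33.26 + 34.15 + 37.01) / 12 = 407.26000 / 12 = 33.93833
Sum of squared deviations: (+0.58167)² + (+0.60167)² + (+2.87167)² + (+0.98167)² + (+2.91167)² + (−5.80833)² + (+2.49167)² + (−1.15833)² + (−6.07833)² + (−0.67833)² + (+0.21167)² + (+3.07167)² = 106.56137
Variance = 106.56137 / 11 = 9.68740
SE* = √9.68740

SE* = 3.1125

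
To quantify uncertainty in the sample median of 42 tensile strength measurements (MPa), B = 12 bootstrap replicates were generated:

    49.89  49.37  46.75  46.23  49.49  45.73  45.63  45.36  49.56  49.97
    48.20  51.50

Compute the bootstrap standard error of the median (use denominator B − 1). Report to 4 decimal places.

SE* = 2.0992

Bootstrap SE is the standard deviation of the 12 replicate medians.
Mean of replicates: (49.89 + 49.37 + 46.75 + 46.23 + 49.49 + 45.73 + 45.63 + 45.36 + 49.56 + 49.97 + 48.20 + 51.50) / 12 = 577.68000 / 12 = 48.14000
Sum of squared deviations: (+1.75000)² + (+1.23000)² + (−1.39000)² + (−1.91000)² + (+1.35000)² + (−2.41000)² + (−2.51000)² + (−2.78000)² + (+1.42000)² + (+1.83000)² + (+0.06000)² + (+3.36000)² = 48.47320
Variance = 48.47320 / 11 = 4.40665
SE* = √4.40665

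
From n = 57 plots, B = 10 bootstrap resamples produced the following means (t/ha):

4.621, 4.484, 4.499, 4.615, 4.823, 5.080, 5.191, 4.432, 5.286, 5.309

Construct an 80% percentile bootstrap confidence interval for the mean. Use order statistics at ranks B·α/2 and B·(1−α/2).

(4.432, 5.286)

Sorted replicates: 4.432, 4.484, 4.499, 4.615, 4.621, 4.823, 5.080, 5.191, 5.286, 5.309
α = 0.20; lower rank = 10 × 0.100 = 1; upper rank = 10 × 0.900 = 9.
The 1st smallest replicate is 4.432; the 9th is 5.286.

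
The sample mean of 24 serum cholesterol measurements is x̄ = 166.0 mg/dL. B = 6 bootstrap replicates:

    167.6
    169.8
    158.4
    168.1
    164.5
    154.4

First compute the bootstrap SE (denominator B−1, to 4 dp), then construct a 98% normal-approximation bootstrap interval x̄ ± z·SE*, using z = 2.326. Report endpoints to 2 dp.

Mean of replicates = 163.8000; sum of squared deviations = 186.9400; SE* = √(186.9400/5) = 6.1146
Margin = 2.326 × 6.1146 = 14.223
Interval: 166.0 ± 14.223

(151.78, 180.22)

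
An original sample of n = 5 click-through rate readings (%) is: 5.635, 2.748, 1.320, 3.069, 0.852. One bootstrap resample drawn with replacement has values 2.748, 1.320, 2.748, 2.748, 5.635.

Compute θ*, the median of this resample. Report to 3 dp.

θ* = 2.748

Sorted: 1.320, 2.748, 2.748, 2.748, 5.635
Median = middle value = 2.748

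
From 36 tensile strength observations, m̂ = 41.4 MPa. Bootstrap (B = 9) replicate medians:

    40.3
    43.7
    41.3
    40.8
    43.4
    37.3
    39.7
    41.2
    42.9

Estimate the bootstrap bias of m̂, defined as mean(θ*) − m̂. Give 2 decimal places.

mean(θ*) = (40.3 + 43.7 + 41.3 + 40.8 + 43.4 + 37.3 + 39.7 + 41.2 + 42.9) / 9 = 41.178
bias = 41.178 − 41.4

bias = −0.22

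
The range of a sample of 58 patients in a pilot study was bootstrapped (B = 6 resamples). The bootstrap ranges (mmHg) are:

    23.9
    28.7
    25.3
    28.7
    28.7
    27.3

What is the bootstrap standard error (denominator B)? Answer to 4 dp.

SE* = 1.8797

Bootstrap SE is the standard deviation of the 6 replicate ranges.
Mean of replicates: (23.9 + 28.7 + 25.3 + 28.7 + 28.7 + 27.3) / 6 = 162.60000 / 6 = 27.10000
Sum of squared deviations: (−3.20000)² + (+1.60000)² + (−1.80000)² + (+1.60000)² + (+1.60000)² + (+0.20000)² = 21.20000
Variance = 21.20000 / 6 = 3.53333
SE* = √3.53333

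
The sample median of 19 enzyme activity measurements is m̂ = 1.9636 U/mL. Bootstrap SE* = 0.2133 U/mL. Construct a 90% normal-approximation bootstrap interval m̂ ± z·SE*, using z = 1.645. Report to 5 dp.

Margin = 1.645 × 0.2133 = 0.350878
Interval: 1.9636 ± 0.350878

(1.61272, 2.31448)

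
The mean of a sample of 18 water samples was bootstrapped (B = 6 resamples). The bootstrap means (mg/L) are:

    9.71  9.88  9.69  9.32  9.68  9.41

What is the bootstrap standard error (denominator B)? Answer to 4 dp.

SE* = 0.1907

Bootstrap SE is the standard deviation of the 6 replicate means.
Mean of replicates: (9.71 + 9.88 + 9.69 + 9.32 + 9.68 + 9.41) / 6 = 57.69000 / 6 = 9.61500
Sum of squared deviations: (+0.09500)² + (+0.26500)² + (+0.07500)² + (−0.29500)² + (+0.06500)² + (−0.20500)² = 0.21815
Variance = 0.21815 / 6 = 0.03636
SE* = √0.03636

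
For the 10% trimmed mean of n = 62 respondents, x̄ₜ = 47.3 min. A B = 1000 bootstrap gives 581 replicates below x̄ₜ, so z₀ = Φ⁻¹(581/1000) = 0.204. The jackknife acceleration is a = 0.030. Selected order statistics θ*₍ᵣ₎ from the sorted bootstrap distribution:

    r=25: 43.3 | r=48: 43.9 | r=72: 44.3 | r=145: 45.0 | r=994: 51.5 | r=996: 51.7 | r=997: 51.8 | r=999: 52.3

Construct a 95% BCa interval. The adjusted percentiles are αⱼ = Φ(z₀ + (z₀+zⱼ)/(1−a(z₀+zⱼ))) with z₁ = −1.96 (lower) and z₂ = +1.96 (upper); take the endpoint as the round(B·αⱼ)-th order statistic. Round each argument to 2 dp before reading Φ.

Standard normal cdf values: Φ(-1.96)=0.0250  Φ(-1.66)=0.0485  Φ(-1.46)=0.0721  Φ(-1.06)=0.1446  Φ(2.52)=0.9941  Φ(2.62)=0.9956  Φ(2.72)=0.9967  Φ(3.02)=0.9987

(44.3, 51.5)

Lower: z₀ + z₁ = 0.204 + (-1.960) = -1.756; 1 − a(z₀+z₁) = 1 − (0.030)(-1.756) = 1.0527; argument = 0.204 + (-1.756)/1.0527 = -1.4641 → -1.46.
α₁ = Φ(-1.46) = 0.0721; rank = round(1000 × 0.0721) = 72; θ*₍72₎ = 44.3.
Upper: z₀ + z₂ = 2.164; 1 − a(z₀+z₂) = 0.9351; argument = 2.5182 → 2.52; α₂ = 0.9941; rank = 994; θ*₍994₎ = 51.5.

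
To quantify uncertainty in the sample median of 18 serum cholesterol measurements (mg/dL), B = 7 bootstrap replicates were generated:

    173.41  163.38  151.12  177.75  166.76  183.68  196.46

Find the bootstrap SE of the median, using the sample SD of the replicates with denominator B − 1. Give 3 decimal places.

SE* = 14.703

Bootstrap SE is the standard deviation of the 7 replicate medians.
Mean of replicates: (173.41 + 163.38 + 151.12 + 177.75 + 166.76 + 183.68 + 196.46) / 7 = 1212.5600 / 7 = 173.2229
Sum of squared deviations: (+0.1871)² + (−9.8429)² + (−22.1029)² + (+4.5271)² + (−6.4629)² + (+10.4571)² + (+23.2371)² = 1297.0333
Variance = 1297.0333 / 6 = 216.1722
SE* = √216.1722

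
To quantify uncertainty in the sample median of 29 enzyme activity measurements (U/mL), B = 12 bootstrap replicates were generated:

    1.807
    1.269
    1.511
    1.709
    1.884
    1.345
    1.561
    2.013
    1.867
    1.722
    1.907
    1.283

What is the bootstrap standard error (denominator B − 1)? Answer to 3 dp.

Bootstrap SE is the standard deviation of the 12 replicate medians.
Mean of replicates: (1.807 + 1.269 + 1.511 + 1.709 + 1.884 + 1.345 + 1.561 + 2.013 + 1.867 + 1.722 + 1.907 + 1.283) / 12 = 19.8780 / 12 = 1.6565
Sum of squared deviations: (+0.1505)² + (−0.3875)² + (−0.1455)² + (+0.0525)² + (+0.2275)² + (−0.3115)² + (−0.0955)² + (+0.3565)² + (+0.2105)² + (+0.0655)² + (+0.2505)² + (−0.3735)² = 0.7326
Variance = 0.7326 / 11 = 0.0666
SE* = √0.0666

SE* = 0.258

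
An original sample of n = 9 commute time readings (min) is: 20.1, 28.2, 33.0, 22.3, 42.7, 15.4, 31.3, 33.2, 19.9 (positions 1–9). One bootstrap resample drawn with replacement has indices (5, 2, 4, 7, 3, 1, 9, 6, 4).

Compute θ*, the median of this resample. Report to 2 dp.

Resample values: 42.7, 28.2, 22.3, 31.3, 33.0, 20.1, 19.9, 15.4, 22.3.
Sorted: 15.4, 19.9, 20.1, 22.3, 22.3, 28.2, 31.3, 33.0, 42.7
Median = middle value = 22.30

θ* = 22.30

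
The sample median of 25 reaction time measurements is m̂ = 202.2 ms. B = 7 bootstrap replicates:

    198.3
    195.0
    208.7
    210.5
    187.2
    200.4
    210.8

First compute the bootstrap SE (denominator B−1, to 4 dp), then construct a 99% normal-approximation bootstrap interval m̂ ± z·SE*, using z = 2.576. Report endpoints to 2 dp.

(179.22, 225.18)

Mean of replicates = 201.5571; sum of squared deviations = 477.4971; SE* = √(477.4971/6) = 8.9209
Margin = 2.576 × 8.9209 = 22.980
Interval: 202.2 ± 22.980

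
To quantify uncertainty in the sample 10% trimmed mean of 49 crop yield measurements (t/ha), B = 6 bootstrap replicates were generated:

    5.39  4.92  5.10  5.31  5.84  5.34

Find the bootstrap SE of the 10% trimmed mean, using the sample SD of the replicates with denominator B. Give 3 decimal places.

SE* = 0.284

Bootstrap SE is the standard deviation of the 6 replicate 10% trimmed means.
Mean of replicates: (5.39 + 4.92 + 5.10 + 5.31 + 5.84 + 5.34) / 6 = 31.9000 / 6 = 5.3167
Sum of squared deviations: (+0.0733)² + (−0.3967)² + (−0.2167)² + (−0.0067)² + (+0.5233)² + (+0.0233)² = 0.4841
Variance = 0.4841 / 6 = 0.0807
SE* = √0.0807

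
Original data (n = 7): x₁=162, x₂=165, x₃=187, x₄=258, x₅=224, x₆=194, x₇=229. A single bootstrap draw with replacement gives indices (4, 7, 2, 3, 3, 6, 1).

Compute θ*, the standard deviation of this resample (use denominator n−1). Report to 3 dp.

θ* = 34.645

Resample values: 258, 229, 165, 187, 187, 194, 162.
Mean = 197.4286; sum of squared deviations = 7201.7143
s² = 7201.7143 / 6 = 1200.2857
s = √1200.2857 = 34.645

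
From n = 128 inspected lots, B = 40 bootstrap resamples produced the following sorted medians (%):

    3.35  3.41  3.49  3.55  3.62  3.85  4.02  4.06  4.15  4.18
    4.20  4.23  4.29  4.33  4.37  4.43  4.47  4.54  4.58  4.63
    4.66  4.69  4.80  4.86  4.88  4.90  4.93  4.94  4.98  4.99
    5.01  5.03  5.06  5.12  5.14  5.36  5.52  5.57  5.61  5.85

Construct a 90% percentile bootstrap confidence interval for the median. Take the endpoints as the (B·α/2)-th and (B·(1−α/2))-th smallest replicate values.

α = 0.10; lower rank = 40 × 0.050 = 2; upper rank = 40 × 0.950 = 38.
The 2nd smallest replicate is 3.41; the 38th is 5.57.

(3.41, 5.57)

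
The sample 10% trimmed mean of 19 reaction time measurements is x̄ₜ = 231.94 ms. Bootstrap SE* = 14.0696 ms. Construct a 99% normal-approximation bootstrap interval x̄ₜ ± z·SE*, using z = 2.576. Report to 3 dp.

(195.697, 268.183)

Margin = 2.576 × 14.0696 = 36.2433
Interval: 231.94 ± 36.2433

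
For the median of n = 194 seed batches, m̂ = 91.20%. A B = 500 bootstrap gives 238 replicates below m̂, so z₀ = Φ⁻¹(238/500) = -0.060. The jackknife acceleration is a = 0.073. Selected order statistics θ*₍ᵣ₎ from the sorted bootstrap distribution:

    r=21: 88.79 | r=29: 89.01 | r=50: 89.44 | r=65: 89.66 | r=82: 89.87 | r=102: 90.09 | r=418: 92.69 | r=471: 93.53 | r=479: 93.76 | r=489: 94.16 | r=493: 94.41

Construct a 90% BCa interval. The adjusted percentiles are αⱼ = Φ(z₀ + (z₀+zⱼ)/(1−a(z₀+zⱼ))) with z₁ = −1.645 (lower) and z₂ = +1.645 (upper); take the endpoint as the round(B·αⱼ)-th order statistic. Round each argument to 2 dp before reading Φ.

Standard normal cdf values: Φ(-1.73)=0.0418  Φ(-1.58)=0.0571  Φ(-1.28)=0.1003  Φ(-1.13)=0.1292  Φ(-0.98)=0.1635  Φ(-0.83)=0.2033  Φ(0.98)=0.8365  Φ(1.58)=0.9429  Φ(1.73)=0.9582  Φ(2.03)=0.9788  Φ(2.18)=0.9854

Lower: z₀ + z₁ = -0.060 + (-1.645) = -1.705; 1 − a(z₀+z₁) = 1 − (0.073)(-1.705) = 1.1245; argument = -0.060 + (-1.705)/1.1245 = -1.5763 → -1.58.
α₁ = Φ(-1.58) = 0.0571; rank = round(500 × 0.0571) = 29; θ*₍29₎ = 89.01.
Upper: z₀ + z₂ = 1.585; 1 − a(z₀+z₂) = 0.8843; argument = 1.7324 → 1.73; α₂ = 0.9582; rank = 479; θ*₍479₎ = 93.76.

(89.01, 93.76)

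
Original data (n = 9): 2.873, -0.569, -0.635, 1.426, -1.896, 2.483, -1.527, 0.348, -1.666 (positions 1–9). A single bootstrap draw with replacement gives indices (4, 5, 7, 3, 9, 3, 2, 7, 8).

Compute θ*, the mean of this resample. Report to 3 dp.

Resample values: 1.426, -1.896, -1.527, -0.635, -1.666, -0.635, -0.569, -1.527, 0.348.
Mean = (1.426 + (-1.896) + (-1.527) + (-0.635) + (-1.666) + (-0.635) + (-0.569) + (-1.527) + 0.348) / 9 = -6.6810 / 9 = -0.742

θ* = -0.742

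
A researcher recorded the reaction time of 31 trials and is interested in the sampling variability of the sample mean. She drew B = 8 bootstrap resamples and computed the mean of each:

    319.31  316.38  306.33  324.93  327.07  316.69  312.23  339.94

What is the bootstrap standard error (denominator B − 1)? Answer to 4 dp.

Bootstrap SE is the standard deviation of the 8 replicate means.
Mean of replicates: (319.31 + 316.38 + 306.33 + 324.93 + 327.07 + 316.69 + 312.23 + 339.94) / 8 = 2562.88000 / 8 = 320.36000
Sum of squared deviations: (−1.05000)² + (−3.98000)² + (−14.03000)² + (+4.57000)² + (+6.71000)² + (−3.67000)² + (−8.13000)² + (+19.58000)² = 742.63500
Variance = 742.63500 / 7 = 106.09071
SE* = √106.09071

SE* = 10.3000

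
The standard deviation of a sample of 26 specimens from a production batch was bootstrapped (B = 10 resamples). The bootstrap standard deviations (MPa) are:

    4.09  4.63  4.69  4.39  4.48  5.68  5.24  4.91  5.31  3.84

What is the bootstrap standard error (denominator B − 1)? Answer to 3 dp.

SE* = 0.570

Bootstrap SE is the standard deviation of the 10 replicate standard deviations.
Mean of replicates: (4.09 + 4.63 + 4.69 + 4.39 + 4.48 + 5.68 + 5.24 + 4.91 + 5.31 + 3.84) / 10 = 47.2600 / 10 = 4.7260
Sum of squared deviations: (−0.6360)² + (−0.0960)² + (−0.0360)² + (−0.3360)² + (−0.2460)² + (+0.9540)² + (+0.5140)² + (+0.1840)² + (+0.5840)² + (−0.8860)² = 2.9226
Variance = 2.9226 / 9 = 0.3247
SE* = √0.3247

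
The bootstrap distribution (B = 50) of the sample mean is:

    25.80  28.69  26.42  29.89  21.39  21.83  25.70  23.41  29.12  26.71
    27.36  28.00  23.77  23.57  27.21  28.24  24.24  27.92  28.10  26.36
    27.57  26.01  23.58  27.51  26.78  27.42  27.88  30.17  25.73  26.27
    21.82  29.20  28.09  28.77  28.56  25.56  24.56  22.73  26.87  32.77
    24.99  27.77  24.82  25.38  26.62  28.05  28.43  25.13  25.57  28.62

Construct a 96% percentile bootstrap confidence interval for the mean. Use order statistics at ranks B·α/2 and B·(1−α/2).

(21.39, 30.17)

Sorted replicates: 21.39, 21.82, 21.83, 22.73, 23.41, 23.57, 23.58, 23.77, 24.24, 24.56, 24.82, 24.99, 25.13, 25.38, 25.56, 25.57, 25.70, 25.73, 25.80, 26.01, 26.27, 26.36, 26.42, 26.62, 26.71, 26.78, 26.87, 27.21, 27.36, 27.42, 27.51, 27.57, 27.77, 27.88, 27.92, 28.00, 28.05, 28.09, 28.10, 28.24, 28.43, 28.56, 28.62, 28.69, 28.77, 29.12, 29.20, 29.89, 30.17, 32.77
α = 0.04; lower rank = 50 × 0.020 = 1; upper rank = 50 × 0.980 = 49.
The 1st smallest replicate is 21.39; the 49th is 30.17.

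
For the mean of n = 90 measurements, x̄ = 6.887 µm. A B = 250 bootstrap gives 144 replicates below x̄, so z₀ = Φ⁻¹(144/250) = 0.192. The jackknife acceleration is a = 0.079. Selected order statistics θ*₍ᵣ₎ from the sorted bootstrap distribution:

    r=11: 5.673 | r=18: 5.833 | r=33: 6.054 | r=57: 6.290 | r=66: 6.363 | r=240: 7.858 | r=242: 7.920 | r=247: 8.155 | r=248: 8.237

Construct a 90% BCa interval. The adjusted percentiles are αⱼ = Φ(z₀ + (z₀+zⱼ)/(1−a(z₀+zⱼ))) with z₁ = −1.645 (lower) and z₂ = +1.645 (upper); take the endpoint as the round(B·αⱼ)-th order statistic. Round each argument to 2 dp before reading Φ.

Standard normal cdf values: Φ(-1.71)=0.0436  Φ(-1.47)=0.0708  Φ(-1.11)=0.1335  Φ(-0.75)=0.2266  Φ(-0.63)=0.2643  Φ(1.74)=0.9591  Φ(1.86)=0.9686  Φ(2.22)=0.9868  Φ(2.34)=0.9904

(6.054, 8.237)

Lower: z₀ + z₁ = 0.192 + (-1.645) = -1.453; 1 − a(z₀+z₁) = 1 − (0.079)(-1.453) = 1.1148; argument = 0.192 + (-1.453)/1.1148 = -1.1114 → -1.11.
α₁ = Φ(-1.11) = 0.1335; rank = round(250 × 0.1335) = 33; θ*₍33₎ = 6.054.
Upper: z₀ + z₂ = 1.837; 1 − a(z₀+z₂) = 0.8549; argument = 2.3408 → 2.34; α₂ = 0.9904; rank = 248; θ*₍248₎ = 8.237.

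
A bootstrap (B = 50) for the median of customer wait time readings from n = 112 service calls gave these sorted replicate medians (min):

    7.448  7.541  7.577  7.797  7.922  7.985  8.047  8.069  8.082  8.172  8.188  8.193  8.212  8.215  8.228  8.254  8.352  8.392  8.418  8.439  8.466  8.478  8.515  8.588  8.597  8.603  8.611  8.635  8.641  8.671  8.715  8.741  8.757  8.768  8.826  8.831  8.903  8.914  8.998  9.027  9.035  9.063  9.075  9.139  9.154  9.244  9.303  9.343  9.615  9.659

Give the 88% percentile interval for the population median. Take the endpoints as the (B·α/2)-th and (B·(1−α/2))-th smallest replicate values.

α = 0.12; lower rank = 50 × 0.060 = 3; upper rank = 50 × 0.940 = 47.
The 3rd smallest replicate is 7.577; the 47th is 9.303.

(7.577, 9.303)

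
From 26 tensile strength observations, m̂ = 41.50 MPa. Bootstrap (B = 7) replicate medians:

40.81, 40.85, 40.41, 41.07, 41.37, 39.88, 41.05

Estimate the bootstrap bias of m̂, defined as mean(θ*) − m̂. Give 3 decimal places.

mean(θ*) = (40.81 + 40.85 + 40.41 + 41.07 + 41.37 + 39.88 + 41.05) / 7 = 40.7771
bias = 40.7771 − 41.50

bias = −0.723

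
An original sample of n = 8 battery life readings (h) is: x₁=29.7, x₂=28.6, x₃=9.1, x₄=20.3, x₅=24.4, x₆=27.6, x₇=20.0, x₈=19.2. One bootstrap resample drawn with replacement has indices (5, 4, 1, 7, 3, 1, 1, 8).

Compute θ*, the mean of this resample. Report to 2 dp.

Resample values: 24.4, 20.3, 29.7, 20.0, 9.1, 29.7, 29.7, 19.2.
Mean = (24.4 + 20.3 + 29.7 + 20.0 + 9.1 + 29.7 + 29.7 + 19.2) / 8 = 182.10 / 8 = 22.76

θ* = 22.76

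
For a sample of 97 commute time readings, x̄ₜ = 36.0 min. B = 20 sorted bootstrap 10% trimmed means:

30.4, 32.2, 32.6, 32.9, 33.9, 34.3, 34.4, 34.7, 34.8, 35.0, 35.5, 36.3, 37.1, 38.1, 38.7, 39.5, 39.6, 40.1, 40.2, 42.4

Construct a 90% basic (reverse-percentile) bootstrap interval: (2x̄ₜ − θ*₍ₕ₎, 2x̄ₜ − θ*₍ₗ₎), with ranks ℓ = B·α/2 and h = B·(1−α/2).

(31.8, 41.6)

Percentile endpoints at ranks 1 and 19: θ*₍1₎ = 30.4, θ*₍19₎ = 40.2.
Basic interval reflects these around x̄ₜ:
  lower = 2 × 36.0 − 40.2 = 31.8
  upper = 2 × 36.0 − 30.4 = 41.6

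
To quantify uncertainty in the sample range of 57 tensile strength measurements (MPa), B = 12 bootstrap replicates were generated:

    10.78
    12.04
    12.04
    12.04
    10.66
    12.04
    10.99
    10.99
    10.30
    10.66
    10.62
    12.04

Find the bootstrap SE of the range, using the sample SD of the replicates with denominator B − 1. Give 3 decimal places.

Bootstrap SE is the standard deviation of the 12 replicate ranges.
Mean of replicates: (10.78 + 12.04 + 12.04 + 12.04 + 10.66 + 12.04 + 10.99 + 10.99 + 10.30 + 10.66 + 10.62 + 12.04) / 12 = 135.2000 / 12 = 11.2667
Sum of squared deviations: (−0.4867)² + (+0.7733)² + (+0.7733)² + (+0.7733)² + (−0.6067)² + (+0.7733)² + (−0.2767)² + (−0.2767)² + (−0.9667)² + (−0.6067)² + (−0.6467)² + (+0.7733)² = 5.4689
Variance = 5.4689 / 11 = 0.4972
SE* = √0.4972

SE* = 0.705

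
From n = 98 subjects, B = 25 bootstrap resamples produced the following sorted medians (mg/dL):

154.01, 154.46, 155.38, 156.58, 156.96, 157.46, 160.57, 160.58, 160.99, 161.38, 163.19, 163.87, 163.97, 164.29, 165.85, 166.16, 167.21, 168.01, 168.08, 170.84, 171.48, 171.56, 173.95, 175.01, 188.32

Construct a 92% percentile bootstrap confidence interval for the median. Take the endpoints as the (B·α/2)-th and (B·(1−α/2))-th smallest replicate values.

(154.01, 175.01)

α = 0.08; lower rank = 25 × 0.040 = 1; upper rank = 25 × 0.960 = 24.
The 1st smallest replicate is 154.01; the 24th is 175.01.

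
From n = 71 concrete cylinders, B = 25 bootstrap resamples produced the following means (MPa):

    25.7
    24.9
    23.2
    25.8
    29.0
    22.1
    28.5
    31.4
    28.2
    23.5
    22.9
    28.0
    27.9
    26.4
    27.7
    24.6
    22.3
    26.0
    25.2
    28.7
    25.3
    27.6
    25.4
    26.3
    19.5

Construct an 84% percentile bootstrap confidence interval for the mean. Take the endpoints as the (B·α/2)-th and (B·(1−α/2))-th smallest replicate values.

(22.1, 28.7)

Sorted replicates: 19.5, 22.1, 22.3, 22.9, 23.2, 23.5, 24.6, 24.9, 25.2, 25.3, 25.4, 25.7, 25.8, 26.0, 26.3, 26.4, 27.6, 27.7, 27.9, 28.0, 28.2, 28.5, 28.7, 29.0, 31.4
α = 0.16; lower rank = 25 × 0.080 = 2; upper rank = 25 × 0.920 = 23.
The 2nd smallest replicate is 22.1; the 23rd is 28.7.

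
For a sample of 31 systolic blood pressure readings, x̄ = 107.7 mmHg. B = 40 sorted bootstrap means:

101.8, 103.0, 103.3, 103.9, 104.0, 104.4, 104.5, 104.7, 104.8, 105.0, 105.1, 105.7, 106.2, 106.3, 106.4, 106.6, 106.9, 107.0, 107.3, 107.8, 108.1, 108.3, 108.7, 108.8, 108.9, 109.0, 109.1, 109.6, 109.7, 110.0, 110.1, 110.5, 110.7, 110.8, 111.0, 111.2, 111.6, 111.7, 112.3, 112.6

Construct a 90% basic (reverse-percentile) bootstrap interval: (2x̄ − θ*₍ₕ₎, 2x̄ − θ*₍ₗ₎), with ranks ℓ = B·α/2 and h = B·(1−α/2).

Percentile endpoints at ranks 2 and 38: θ*₍2₎ = 103.0, θ*₍38₎ = 111.7.
Basic interval reflects these around x̄:
  lower = 2 × 107.7 − 111.7 = 103.7
  upper = 2 × 107.7 − 103.0 = 112.4

(103.7, 112.4)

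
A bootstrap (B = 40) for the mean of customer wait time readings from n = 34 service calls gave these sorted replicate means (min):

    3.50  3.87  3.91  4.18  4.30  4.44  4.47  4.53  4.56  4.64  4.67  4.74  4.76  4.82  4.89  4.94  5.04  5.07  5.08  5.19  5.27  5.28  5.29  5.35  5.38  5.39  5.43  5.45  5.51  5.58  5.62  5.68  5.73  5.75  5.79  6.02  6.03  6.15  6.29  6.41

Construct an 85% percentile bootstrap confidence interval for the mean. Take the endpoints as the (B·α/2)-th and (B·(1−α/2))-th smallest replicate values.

(3.91, 6.03)

α = 0.15; lower rank = 40 × 0.075 = 3; upper rank = 40 × 0.925 = 37.
The 3rd smallest replicate is 3.91; the 37th is 6.03.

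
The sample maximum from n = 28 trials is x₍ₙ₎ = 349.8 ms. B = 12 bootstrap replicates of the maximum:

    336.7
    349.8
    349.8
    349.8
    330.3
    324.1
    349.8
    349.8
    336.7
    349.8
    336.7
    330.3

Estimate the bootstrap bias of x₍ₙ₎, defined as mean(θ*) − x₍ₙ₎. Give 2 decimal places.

bias = −8.67

mean(θ*) = (336.7 + 349.8 + 349.8 + 349.8 + 330.3 + 324.1 + 349.8 + 349.8 + 336.7 + 349.8 + 336.7 + 330.3) / 12 = 341.133
bias = 341.133 − 349.8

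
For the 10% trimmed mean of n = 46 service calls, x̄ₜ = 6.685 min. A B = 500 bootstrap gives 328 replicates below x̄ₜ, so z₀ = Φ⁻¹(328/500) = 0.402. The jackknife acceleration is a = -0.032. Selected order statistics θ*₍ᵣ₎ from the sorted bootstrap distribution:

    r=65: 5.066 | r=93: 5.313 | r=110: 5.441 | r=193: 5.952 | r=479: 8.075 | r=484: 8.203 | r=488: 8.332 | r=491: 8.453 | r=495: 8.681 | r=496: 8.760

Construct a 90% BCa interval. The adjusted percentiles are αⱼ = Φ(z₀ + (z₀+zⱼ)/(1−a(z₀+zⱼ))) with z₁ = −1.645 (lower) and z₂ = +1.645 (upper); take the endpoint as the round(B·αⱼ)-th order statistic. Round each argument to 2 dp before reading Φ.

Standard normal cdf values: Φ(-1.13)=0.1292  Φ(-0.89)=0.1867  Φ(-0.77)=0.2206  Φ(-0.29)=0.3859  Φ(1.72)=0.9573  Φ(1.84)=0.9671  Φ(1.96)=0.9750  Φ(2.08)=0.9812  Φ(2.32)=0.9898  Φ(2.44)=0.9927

Lower: z₀ + z₁ = 0.402 + (-1.645) = -1.243; 1 − a(z₀+z₁) = 1 − (-0.032)(-1.243) = 0.9602; argument = 0.402 + (-1.243)/0.9602 = -0.8925 → -0.89.
α₁ = Φ(-0.89) = 0.1867; rank = round(500 × 0.1867) = 93; θ*₍93₎ = 5.313.
Upper: z₀ + z₂ = 2.047; 1 − a(z₀+z₂) = 1.0655; argument = 2.3232 → 2.32; α₂ = 0.9898; rank = 495; θ*₍495₎ = 8.681.

(5.313, 8.681)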